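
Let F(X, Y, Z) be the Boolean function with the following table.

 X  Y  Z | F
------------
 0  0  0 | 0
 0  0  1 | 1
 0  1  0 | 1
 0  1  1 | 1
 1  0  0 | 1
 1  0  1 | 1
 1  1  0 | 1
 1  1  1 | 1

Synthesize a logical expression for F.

The output is 1 whenever at least one input is 1 — the OR of all inputs.

F(X, Y, Z) = (X + Y) + Z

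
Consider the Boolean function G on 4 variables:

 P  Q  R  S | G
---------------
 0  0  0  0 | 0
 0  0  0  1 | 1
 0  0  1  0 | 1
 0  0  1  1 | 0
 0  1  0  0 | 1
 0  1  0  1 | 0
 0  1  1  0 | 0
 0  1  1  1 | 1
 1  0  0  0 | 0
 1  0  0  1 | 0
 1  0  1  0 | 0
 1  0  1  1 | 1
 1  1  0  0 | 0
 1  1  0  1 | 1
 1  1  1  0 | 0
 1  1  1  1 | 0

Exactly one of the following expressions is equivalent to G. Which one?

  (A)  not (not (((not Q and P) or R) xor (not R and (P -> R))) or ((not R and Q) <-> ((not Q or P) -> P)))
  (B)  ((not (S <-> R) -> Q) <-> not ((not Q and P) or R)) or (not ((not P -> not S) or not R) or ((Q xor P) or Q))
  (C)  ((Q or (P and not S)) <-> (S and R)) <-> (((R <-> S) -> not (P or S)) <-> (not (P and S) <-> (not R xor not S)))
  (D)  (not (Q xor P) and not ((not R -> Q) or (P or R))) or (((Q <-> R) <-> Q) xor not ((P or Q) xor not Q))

(A) fails at (0,0,0,1): the formula yields 0, G is 1.
(B) fails at (0,0,0,0): the formula yields 1, G is 0.
(D) fails at (0,0,0,0): the formula yields 1, G is 0.
Only (C) survives; checking it on all 16 rows confirms it matches G.

C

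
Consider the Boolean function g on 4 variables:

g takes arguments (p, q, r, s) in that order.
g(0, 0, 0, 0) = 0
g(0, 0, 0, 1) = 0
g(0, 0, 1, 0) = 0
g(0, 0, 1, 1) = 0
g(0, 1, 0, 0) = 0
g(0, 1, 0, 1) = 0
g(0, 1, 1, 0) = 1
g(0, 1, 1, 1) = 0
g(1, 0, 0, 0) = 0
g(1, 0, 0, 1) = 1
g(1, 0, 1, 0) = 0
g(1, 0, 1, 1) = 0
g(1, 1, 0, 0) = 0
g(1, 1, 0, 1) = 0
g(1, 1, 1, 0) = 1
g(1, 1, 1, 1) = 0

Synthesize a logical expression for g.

g(p, q, r, s) = ((((~p & q) & r) & ~s) | (((p & ~q) & ~r) & s)) | (((p & q) & r) & ~s)

g=1 on 3 inputs: (0,1,1,0), (1,0,0,1), (1,1,1,0). Reading each as a conjunction of literals (¬p·q·r·¬s, p·¬q·¬r·s, p·q·r·¬s) and taking the OR gives the canonical DNF.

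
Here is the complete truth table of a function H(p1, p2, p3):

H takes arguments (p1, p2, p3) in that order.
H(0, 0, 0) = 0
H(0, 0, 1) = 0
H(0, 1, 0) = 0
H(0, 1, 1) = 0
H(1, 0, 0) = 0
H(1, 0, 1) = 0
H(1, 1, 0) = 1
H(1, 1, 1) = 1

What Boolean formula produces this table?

H(p1, p2, p3) = ((p1 · p2) · p3') + ((p1 · p2) · p3)

The 1-rows are (1,1,0), (1,1,1). Each contributes one minterm — p1·p2·¬p3; p1·p2·p3 — and their disjunction is a sum-of-products form of H.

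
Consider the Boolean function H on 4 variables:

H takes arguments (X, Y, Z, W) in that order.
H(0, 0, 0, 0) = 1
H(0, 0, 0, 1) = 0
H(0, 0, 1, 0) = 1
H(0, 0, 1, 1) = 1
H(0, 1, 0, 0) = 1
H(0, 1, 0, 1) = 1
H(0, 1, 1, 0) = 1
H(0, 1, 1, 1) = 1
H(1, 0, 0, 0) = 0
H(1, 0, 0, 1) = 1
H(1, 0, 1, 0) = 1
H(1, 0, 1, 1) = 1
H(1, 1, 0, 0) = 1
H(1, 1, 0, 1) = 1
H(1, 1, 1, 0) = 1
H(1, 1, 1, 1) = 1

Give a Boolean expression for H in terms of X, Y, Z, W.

The 0-rows are (0,0,0,1), (1,0,0,0). Take each as a conjunction (¬X·¬Y·¬Z·W, X·¬Y·¬Z·¬W), form their disjunction, and complement — that gives a formula that is 1 everywhere H is.

H(X, Y, Z, W) = NOT ((((NOT X AND NOT Y) AND NOT Z) AND W) OR (((X AND NOT Y) AND NOT Z) AND NOT W))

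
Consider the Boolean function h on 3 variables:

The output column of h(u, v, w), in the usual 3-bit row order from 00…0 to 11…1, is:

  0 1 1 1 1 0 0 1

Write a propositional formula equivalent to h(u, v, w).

There are just 3 zero rows: (0,0,0), (1,0,1), (1,1,0). Their minterms are ¬u·¬v·¬w, u·¬v·w, u·v·¬w; the OR of those covers precisely the 0-outputs, and negating it yields h.

h(u, v, w) = ~((((~u & ~v) & ~w) | ((u & ~v) & w)) | ((u & v) & ~w))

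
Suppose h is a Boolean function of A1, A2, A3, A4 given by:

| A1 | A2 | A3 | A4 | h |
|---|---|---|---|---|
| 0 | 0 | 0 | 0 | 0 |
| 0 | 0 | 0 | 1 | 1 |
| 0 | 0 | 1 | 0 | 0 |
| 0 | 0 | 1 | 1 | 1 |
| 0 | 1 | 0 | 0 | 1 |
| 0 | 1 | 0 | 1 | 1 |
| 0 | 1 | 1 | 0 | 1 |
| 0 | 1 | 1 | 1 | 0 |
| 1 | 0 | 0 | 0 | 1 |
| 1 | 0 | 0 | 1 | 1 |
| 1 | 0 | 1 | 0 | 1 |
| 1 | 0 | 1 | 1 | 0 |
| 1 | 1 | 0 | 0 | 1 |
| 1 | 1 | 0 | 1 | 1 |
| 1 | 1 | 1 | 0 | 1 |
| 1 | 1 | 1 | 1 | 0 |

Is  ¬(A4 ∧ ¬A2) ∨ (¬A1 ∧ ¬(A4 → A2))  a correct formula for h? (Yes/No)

No

Test each input against both h and the formula:
  A1=0, A2=0, A3=0, A4=0: formula gives 1, but h = 0 ✗
A single disagreement suffices: at (0,0,0,0) they differ, so the formula does not compute h.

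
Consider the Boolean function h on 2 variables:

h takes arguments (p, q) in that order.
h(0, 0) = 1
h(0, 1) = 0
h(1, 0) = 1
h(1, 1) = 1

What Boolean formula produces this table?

This is q → p (false only at 0,1).

h(p, q) = q → p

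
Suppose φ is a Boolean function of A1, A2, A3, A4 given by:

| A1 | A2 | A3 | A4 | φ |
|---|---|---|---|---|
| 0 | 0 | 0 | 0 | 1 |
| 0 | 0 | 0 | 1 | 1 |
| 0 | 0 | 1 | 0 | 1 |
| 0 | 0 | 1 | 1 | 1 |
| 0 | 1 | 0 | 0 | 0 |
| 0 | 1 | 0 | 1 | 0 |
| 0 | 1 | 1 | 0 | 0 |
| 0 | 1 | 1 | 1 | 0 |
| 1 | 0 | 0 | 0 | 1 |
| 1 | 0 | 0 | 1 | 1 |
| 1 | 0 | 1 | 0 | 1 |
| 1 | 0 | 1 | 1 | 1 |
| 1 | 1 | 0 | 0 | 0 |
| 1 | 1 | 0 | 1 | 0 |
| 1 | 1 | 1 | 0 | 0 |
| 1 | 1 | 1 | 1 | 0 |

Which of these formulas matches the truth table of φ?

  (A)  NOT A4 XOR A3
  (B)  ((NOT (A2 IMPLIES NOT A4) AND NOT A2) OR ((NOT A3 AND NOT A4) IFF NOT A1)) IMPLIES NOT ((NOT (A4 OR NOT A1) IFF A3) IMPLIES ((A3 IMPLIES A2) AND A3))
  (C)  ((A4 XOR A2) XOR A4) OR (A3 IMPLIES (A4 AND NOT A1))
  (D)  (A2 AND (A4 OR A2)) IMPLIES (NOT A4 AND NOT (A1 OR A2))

D

(A): at (0,0,0,1) it gives 0, but φ = 1 — eliminated.
(B): at (0,1,0,0) it gives 1, but φ = 0 — eliminated.
(C): at (0,0,1,0) it gives 0, but φ = 1 — eliminated.
(D) is the remaining candidate, and it agrees with φ on all 16 inputs.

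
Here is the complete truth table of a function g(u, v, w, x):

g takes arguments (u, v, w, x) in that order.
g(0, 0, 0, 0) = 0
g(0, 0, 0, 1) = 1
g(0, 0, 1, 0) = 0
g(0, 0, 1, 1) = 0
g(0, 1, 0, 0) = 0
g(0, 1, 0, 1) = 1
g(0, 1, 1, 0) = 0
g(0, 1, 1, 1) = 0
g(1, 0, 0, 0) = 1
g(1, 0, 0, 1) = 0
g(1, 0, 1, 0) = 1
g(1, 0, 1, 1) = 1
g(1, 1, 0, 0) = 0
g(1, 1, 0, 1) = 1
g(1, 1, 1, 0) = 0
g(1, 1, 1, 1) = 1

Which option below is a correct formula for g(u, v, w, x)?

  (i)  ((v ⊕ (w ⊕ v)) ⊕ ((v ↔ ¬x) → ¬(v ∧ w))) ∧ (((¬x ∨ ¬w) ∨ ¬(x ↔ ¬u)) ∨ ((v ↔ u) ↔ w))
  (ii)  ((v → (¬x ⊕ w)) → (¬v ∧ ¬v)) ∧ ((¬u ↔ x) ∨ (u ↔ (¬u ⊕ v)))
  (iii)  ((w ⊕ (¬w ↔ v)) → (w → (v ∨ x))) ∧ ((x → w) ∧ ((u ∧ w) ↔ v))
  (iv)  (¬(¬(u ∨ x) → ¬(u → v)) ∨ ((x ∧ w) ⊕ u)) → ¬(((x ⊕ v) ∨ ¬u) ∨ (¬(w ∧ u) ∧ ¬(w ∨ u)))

(i) fails at (0,0,0,0): the formula yields 1, g is 0.
(ii) fails at (0,0,1,1): the formula yields 1, g is 0.
(iii) fails at (0,0,0,0): the formula yields 1, g is 0.
Only (iv) survives; checking it on all 16 rows confirms it matches g.

iv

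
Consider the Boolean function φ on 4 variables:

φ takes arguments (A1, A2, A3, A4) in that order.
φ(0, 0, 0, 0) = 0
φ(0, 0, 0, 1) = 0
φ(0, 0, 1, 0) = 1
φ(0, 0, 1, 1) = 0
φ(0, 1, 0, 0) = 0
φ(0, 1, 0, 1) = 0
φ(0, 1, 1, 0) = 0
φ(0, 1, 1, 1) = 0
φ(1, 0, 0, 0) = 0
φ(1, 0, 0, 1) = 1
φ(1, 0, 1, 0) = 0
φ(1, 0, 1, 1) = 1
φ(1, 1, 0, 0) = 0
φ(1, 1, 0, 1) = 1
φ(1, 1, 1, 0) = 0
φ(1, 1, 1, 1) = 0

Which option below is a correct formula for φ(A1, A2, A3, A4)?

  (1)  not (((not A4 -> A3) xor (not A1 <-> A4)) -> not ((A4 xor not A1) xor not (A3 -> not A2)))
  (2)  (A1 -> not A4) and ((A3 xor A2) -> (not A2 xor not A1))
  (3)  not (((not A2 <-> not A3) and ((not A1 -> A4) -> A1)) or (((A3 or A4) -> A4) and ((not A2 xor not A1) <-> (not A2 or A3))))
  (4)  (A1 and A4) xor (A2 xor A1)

(2) fails at (0,0,0,0): the formula yields 1, φ is 0.
(3) fails at (0,0,0,1): the formula yields 1, φ is 0.
(4) fails at (0,0,1,0): the formula yields 0, φ is 1.
That leaves (1). Evaluating it on every row reproduces the table of φ exactly.

1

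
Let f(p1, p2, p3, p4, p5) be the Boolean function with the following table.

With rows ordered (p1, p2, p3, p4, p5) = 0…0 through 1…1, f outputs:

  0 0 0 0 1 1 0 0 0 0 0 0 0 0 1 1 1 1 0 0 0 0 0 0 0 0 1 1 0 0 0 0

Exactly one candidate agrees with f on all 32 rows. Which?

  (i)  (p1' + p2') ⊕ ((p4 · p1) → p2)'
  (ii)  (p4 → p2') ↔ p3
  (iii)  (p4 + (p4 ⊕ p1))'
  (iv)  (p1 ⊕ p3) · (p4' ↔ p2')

(i) fails at (0,0,0,0,0): the formula yields 1, f is 0.
(ii) fails at (0,0,1,1,0): the formula yields 1, f is 0.
(iii) fails at (0,0,0,0,0): the formula yields 1, f is 0.
(iv) is the remaining candidate, and it agrees with f on all 32 inputs.

iv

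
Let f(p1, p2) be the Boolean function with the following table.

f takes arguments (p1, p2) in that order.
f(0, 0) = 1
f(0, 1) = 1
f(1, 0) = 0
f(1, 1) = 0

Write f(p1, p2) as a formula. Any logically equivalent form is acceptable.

The output is the negation of p1.

f(p1, p2) = ¬p1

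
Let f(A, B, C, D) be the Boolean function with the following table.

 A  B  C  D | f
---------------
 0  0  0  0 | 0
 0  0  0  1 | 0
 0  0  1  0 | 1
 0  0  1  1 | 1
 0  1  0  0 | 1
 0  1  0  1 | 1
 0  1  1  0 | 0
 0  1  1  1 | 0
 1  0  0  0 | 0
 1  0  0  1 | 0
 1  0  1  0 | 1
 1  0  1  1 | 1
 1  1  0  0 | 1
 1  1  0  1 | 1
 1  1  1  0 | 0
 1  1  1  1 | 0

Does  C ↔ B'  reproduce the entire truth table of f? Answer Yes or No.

Yes

Evaluate C ↔ B' on each row and compare to f:
  A=0, B=0, C=0, D=0: formula gives 0, f = 0 ✓
  A=0, B=0, C=0, D=1: formula gives 0, f = 0 ✓
  A=0, B=0, C=1, D=0: formula gives 1, f = 1 ✓
  A=0, B=0, C=1, D=1: formula gives 1, f = 1 ✓
  … (the remaining 12 rows also agree.)
Every row agrees, so the formula is equivalent.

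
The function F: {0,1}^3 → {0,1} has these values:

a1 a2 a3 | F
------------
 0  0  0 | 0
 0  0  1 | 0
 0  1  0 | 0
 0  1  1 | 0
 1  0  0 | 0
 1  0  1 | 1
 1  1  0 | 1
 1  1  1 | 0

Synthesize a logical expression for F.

F(a1, a2, a3) = ((a1 and not a2) and a3) or ((a1 and a2) and not a3)

Collect the rows where F=1 — (1,0,1), (1,1,0) — and write one minterm per row: a1·¬a2·a3, a1·a2·¬a3. Their union (logical OR) reproduces the table exactly.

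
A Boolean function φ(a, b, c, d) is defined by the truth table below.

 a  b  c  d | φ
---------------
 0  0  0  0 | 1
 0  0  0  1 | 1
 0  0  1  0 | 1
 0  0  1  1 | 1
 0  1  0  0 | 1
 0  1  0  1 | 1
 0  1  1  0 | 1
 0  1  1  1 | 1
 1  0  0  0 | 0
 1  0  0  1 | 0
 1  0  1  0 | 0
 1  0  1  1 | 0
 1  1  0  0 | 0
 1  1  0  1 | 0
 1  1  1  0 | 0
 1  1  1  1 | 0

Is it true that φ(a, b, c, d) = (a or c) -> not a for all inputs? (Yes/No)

Evaluate (a or c) -> not a on each row and compare to φ:
  a=0, b=0, c=0, d=0: formula gives 1, φ = 1 ✓
  a=0, b=0, c=0, d=1: formula gives 1, φ = 1 ✓
  a=0, b=0, c=1, d=0: formula gives 1, φ = 1 ✓
  a=0, b=0, c=1, d=1: formula gives 1, φ = 1 ✓
  …and likewise for the remaining 12 rows.
All 16 rows match — the expression computes φ exactly.

Yes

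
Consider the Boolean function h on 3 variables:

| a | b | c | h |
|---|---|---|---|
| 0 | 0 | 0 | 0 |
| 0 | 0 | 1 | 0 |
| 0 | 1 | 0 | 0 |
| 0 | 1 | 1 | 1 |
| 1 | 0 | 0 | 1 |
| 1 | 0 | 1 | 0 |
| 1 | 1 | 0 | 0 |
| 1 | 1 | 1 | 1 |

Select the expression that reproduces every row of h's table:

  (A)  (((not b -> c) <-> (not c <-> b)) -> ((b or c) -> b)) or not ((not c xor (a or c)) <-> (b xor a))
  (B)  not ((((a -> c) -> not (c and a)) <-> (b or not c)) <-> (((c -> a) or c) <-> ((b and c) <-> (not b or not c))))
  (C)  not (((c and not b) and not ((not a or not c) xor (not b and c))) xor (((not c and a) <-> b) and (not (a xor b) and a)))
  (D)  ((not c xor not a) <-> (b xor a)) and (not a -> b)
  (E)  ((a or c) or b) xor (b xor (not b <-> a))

(A) fails at (0,0,0): the formula yields 1, h is 0.
(B) fails at (0,0,0): the formula yields 1, h is 0.
(C) fails at (0,0,0): the formula yields 1, h is 0.
(E) fails at (0,0,1): the formula yields 1, h is 0.
That leaves (D). Evaluating it on every row reproduces the table of h exactly.

D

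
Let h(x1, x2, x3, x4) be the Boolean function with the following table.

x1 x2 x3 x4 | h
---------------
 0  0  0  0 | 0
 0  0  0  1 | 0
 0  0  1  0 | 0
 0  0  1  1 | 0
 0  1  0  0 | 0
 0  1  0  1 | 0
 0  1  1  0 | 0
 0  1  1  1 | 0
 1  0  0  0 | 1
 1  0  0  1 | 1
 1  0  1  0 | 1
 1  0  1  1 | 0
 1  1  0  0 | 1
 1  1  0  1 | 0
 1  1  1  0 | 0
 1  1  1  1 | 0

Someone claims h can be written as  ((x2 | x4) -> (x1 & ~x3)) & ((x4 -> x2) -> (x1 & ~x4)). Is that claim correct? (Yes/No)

Yes

Check the formula against h row by row:
  x1=0, x2=0, x3=0, x4=0: formula gives 0, h = 0 ✓
  x1=0, x2=0, x3=0, x4=1: formula gives 0, h = 0 ✓
  x1=0, x2=0, x3=1, x4=0: formula gives 0, h = 0 ✓
  x1=0, x2=0, x3=1, x4=1: formula gives 0, h = 0 ✓
  … (the remaining 12 rows also agree.)
All 16 rows match — the expression computes h exactly.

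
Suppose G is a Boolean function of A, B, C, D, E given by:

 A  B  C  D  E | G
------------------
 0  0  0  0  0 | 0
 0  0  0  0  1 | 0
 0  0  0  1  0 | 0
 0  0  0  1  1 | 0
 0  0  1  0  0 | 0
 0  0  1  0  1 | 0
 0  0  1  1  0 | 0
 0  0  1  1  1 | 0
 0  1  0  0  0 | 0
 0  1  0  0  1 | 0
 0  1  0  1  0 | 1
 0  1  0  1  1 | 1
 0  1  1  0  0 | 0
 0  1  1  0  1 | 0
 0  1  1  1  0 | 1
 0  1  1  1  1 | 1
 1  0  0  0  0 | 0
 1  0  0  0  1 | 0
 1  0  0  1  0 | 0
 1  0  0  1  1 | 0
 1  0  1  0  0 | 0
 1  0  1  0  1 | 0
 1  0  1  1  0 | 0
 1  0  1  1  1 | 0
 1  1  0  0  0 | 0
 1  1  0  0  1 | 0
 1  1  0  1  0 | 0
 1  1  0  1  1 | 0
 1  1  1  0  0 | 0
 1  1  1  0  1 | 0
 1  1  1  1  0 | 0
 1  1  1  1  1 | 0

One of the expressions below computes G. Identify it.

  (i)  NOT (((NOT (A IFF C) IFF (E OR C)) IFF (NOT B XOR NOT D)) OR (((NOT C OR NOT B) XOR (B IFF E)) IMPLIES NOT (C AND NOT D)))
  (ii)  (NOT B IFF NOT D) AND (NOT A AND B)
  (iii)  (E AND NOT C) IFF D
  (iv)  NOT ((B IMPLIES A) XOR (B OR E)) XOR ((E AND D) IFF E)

(i): at (0,0,1,0,1) it gives 1, but G = 0 — eliminated.
(iii): at (0,0,0,0,0) it gives 1, but G = 0 — eliminated.
(iv): at (0,0,0,0,0) it gives 1, but G = 0 — eliminated.
That leaves (ii). Evaluating it on every row reproduces the table of G exactly.

ii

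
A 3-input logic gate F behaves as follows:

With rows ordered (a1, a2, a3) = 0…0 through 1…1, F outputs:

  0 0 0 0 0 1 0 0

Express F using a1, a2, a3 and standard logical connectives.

F(a1, a2, a3) = (a1 and not a2) and a3

Only row (1,0,1) gives 1. That row's minterm a1·¬a2·a3 is F directly.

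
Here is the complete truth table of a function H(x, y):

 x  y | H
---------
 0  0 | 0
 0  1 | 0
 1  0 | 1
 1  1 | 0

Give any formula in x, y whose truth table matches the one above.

1 only at (1,0): x AND NOT y.

H(x, y) = x & ~y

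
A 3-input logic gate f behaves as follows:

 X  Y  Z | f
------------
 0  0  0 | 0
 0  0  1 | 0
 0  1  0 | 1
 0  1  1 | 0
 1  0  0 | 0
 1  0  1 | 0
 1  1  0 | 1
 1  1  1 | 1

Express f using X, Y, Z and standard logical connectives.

f(X, Y, Z) = (((¬X ∧ Y) ∧ ¬Z) ∨ ((X ∧ Y) ∧ ¬Z)) ∨ ((X ∧ Y) ∧ Z)

Collect the rows where f=1 — (0,1,0), (1,1,0), (1,1,1) — and write one minterm per row: ¬X·Y·¬Z, X·Y·¬Z, X·Y·Z. Their union (logical OR) reproduces the table exactly.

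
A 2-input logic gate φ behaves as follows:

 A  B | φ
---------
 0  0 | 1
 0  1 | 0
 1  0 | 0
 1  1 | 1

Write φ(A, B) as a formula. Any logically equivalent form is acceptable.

φ(A, B) = (A ⊕ B)'

The output is 1 exactly when an even number of inputs are 1 — the complement of 2-way XOR.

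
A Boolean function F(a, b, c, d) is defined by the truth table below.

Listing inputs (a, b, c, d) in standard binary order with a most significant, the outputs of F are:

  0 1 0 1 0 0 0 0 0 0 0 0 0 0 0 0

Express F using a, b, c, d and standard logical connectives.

F(a, b, c, d) = (((NOT a AND NOT b) AND NOT c) AND d) OR (((NOT a AND NOT b) AND c) AND d)

The 1-rows are (0,0,0,1), (0,0,1,1). Each contributes one minterm — ¬a·¬b·¬c·d; ¬a·¬b·c·d — and their disjunction is a sum-of-products form of F.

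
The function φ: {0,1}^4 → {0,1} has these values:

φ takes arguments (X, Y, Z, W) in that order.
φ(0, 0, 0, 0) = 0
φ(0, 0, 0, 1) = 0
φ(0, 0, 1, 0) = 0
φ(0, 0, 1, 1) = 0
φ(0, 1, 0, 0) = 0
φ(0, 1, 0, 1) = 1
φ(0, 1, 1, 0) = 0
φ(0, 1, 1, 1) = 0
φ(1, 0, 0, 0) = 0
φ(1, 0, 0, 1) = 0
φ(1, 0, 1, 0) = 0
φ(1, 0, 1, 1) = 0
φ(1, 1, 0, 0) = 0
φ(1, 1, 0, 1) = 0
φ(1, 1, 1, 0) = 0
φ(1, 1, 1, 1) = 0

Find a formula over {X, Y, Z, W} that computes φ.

φ is 1 on exactly one input, (0,1,0,1), whose minterm is ¬X·Y·¬Z·W. So φ is just that conjunction.

φ(X, Y, Z, W) = ((¬X ∧ Y) ∧ ¬Z) ∧ W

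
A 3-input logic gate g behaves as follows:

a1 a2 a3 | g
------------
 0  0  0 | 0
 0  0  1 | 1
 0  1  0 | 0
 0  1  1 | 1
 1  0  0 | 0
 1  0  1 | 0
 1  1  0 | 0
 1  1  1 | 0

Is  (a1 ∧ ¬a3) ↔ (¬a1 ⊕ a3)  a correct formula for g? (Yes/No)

Yes

Test each input against both g and the formula:
  a1=0, a2=0, a3=0: formula gives 0, g = 0 ✓
  a1=0, a2=0, a3=1: formula gives 1, g = 1 ✓
  a1=0, a2=1, a3=0: formula gives 0, g = 0 ✓
  a1=0, a2=1, a3=1: formula gives 1, g = 1 ✓
  a1=1, a2=0, a3=0: formula gives 0, g = 0 ✓
  … (the remaining 3 rows also agree.)
All 8 rows match — the expression computes g exactly.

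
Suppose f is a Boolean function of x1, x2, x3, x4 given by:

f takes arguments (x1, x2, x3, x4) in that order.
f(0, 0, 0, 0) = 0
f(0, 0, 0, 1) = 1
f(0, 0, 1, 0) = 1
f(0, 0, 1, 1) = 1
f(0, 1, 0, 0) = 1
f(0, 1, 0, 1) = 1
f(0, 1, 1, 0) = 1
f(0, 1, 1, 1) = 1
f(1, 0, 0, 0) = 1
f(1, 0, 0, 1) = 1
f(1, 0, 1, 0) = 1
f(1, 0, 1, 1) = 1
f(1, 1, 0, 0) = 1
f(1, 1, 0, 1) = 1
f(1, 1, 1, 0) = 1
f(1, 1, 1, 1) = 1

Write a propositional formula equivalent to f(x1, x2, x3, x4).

f(x1, x2, x3, x4) = ((x1 or x2) or x3) or x4

The output is 1 whenever at least one input is 1 — the OR of all inputs.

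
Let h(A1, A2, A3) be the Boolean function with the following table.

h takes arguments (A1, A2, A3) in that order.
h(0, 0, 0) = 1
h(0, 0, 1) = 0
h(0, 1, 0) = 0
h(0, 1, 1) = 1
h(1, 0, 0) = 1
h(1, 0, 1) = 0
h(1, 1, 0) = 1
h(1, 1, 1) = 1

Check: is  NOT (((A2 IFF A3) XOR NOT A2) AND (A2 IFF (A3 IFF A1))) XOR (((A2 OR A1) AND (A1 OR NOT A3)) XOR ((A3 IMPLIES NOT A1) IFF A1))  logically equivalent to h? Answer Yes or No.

Yes

Test each input against both h and the formula:
  A1=0, A2=0, A3=0: formula gives 1, h = 1 ✓
  A1=0, A2=0, A3=1: formula gives 0, h = 0 ✓
  A1=0, A2=1, A3=0: formula gives 0, h = 0 ✓
  A1=0, A2=1, A3=1: formula gives 1, h = 1 ✓
  A1=1, A2=0, A3=0: formula gives 1, h = 1 ✓
  … (the remaining 3 rows also agree.)
No disagreement on any input; they are logically equivalent.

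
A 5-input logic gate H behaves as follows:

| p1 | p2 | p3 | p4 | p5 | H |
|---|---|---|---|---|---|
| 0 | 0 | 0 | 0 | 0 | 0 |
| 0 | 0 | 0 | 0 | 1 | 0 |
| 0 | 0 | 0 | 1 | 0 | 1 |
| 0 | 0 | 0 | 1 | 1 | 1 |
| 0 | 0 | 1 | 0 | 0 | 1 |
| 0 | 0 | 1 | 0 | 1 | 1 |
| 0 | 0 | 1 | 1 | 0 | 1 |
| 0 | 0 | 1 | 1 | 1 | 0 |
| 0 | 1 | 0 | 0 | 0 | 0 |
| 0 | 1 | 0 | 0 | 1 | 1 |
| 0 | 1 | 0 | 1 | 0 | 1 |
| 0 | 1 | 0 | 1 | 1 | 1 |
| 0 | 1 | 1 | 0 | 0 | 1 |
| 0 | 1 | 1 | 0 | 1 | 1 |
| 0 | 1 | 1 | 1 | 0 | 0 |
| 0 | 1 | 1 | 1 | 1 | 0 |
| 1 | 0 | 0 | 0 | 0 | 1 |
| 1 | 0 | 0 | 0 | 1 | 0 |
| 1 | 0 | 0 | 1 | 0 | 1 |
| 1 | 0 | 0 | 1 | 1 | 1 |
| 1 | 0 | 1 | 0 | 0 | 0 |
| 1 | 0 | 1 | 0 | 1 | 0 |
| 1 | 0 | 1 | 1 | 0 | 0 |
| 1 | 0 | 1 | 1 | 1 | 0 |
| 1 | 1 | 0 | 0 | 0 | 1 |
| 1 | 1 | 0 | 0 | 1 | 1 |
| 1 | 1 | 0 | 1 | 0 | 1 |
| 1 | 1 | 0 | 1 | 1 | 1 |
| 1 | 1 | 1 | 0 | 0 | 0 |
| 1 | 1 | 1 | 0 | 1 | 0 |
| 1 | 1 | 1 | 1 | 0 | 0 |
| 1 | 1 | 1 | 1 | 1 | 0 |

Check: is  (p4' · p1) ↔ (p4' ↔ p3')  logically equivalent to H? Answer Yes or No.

Test each input against both H and the formula:
  p1=0, p2=0, p3=0, p4=0, p5=0: formula gives 0, H = 0 ✓
  p1=0, p2=0, p3=0, p4=0, p5=1: formula gives 0, H = 0 ✓
  p1=0, p2=0, p3=0, p4=1, p5=0: formula gives 1, H = 1 ✓
  p1=0, p2=0, p3=0, p4=1, p5=1: formula gives 1, H = 1 ✓
  …
  p1=0, p2=0, p3=1, p4=1, p5=0: formula gives 0, but H = 1 ✗
Row (0,0,1,1,0) is a counterexample, so the formula is not equivalent to H.

No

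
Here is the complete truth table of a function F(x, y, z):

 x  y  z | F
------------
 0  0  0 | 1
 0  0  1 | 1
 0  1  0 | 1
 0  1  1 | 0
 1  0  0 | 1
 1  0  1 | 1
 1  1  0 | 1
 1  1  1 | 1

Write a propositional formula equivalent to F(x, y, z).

Only row (0,1,1) gives 0. So F is 1 everywhere except there — the complement of the minterm ¬x·y·z.

F(x, y, z) = not ((not x and y) and z)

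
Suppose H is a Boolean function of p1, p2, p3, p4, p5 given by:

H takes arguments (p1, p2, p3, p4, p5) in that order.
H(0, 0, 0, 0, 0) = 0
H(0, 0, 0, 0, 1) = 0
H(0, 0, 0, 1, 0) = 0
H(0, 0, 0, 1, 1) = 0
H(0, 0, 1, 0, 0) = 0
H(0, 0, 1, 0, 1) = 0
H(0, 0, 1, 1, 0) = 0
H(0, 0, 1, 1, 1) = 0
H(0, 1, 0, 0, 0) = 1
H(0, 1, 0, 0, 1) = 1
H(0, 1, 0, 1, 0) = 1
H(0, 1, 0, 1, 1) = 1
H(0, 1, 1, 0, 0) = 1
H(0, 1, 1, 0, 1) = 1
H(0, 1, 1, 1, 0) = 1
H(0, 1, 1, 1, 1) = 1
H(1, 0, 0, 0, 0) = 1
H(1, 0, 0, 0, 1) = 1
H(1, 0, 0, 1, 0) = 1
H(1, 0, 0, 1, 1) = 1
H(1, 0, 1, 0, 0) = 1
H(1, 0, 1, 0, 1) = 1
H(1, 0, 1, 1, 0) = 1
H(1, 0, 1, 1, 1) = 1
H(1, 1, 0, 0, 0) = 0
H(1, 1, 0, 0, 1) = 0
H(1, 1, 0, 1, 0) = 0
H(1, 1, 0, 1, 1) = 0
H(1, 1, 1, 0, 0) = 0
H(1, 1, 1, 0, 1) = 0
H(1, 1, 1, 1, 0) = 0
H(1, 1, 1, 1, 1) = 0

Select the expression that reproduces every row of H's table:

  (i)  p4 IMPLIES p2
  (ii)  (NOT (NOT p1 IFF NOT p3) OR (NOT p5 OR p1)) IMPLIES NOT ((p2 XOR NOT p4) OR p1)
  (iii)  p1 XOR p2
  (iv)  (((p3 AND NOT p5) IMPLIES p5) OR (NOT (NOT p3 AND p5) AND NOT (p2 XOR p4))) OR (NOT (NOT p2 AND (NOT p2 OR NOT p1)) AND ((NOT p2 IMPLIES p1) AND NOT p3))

(i) fails at (0,0,0,0,0): the formula yields 1, H is 0.
(ii) fails at (0,0,0,0,1): the formula yields 1, H is 0.
(iv) fails at (0,0,0,0,0): the formula yields 1, H is 0.
Only (iii) survives; checking it on all 32 rows confirms it matches H.

iii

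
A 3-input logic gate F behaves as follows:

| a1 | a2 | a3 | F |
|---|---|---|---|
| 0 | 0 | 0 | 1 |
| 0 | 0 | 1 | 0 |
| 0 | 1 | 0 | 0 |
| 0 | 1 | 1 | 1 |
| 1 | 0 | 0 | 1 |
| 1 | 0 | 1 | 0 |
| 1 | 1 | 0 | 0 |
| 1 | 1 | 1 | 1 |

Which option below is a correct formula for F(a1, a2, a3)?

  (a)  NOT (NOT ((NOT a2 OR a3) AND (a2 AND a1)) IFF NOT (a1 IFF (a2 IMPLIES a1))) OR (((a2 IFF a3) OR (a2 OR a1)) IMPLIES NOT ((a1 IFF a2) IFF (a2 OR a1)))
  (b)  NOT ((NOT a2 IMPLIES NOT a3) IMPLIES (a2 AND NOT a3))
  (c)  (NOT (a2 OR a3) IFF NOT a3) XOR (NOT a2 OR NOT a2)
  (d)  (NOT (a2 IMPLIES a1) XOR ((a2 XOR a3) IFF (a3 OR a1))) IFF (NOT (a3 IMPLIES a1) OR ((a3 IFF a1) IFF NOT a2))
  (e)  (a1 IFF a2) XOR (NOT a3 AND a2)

(a): at (0,0,1) it gives 1, but F = 0 — eliminated.
(c): at (0,0,0) it gives 0, but F = 1 — eliminated.
(d): at (0,0,1) it gives 1, but F = 0 — eliminated.
(e): at (0,0,1) it gives 1, but F = 0 — eliminated.
Only (b) survives; checking it on all 8 rows confirms it matches F.

b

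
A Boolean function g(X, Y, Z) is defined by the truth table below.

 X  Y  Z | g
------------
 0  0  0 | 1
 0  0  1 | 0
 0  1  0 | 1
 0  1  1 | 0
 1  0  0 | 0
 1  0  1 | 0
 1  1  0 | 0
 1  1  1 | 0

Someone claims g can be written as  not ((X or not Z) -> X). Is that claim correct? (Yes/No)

Yes

Evaluate not ((X or not Z) -> X) on each row and compare to g:
  X=0, Y=0, Z=0: formula gives 1, g = 1 ✓
  X=0, Y=0, Z=1: formula gives 0, g = 0 ✓
  X=0, Y=1, Z=0: formula gives 1, g = 1 ✓
  X=0, Y=1, Z=1: formula gives 0, g = 0 ✓
  X=1, Y=0, Z=0: formula gives 0, g = 0 ✓
  … (the remaining 3 rows also agree.)
Every row agrees, so the formula is equivalent.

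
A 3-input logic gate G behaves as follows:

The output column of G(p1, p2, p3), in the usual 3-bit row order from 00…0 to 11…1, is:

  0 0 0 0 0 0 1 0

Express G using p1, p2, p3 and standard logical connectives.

G(p1, p2, p3) = (p1 & p2) & ~p3

Only row (1,1,0) gives 1. That row's minterm p1·p2·¬p3 is G directly.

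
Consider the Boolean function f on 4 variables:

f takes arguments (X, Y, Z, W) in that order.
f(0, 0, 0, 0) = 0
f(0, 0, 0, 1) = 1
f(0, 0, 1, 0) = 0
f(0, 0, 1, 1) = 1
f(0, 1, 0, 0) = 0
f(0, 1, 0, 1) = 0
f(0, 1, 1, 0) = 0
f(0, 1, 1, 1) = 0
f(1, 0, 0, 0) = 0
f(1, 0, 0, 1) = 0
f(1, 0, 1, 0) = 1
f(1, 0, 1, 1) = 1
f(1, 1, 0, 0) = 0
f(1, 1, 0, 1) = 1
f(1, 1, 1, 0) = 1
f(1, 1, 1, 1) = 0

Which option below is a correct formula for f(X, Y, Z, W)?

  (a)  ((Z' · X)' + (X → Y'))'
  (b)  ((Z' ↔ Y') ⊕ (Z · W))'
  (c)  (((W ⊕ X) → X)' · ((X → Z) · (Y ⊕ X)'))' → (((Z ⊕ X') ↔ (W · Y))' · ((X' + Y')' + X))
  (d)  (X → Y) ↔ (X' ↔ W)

c

(a) disagrees with f on (0,0,0,1) (formula → 0, table → 1); rule it out.
(b) disagrees with f on (0,0,0,1) (formula → 0, table → 1); rule it out.
(d) disagrees with f on (0,1,0,1) (formula → 1, table → 0); rule it out.
(c) is the remaining candidate, and it agrees with f on all 16 inputs.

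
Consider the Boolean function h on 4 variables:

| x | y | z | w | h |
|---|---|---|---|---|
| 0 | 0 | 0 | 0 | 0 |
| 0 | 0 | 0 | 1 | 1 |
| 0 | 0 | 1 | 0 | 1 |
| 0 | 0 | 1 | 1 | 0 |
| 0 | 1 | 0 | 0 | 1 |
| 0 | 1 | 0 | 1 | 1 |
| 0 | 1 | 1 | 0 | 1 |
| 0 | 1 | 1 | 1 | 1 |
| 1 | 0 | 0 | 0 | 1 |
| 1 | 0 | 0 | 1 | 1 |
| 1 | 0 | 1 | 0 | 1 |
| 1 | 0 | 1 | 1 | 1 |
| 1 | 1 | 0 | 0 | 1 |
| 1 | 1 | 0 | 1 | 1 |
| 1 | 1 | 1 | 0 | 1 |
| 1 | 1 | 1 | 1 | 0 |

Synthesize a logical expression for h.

The 0-rows are (0,0,0,0), (0,0,1,1), (1,1,1,1). Take each as a conjunction (¬x·¬y·¬z·¬w, ¬x·¬y·z·w, x·y·z·w), form their disjunction, and complement — that gives a formula that is 1 everywhere h is.

h(x, y, z, w) = ¬(((((¬x ∧ ¬y) ∧ ¬z) ∧ ¬w) ∨ (((¬x ∧ ¬y) ∧ z) ∧ w)) ∨ (((x ∧ y) ∧ z) ∧ w))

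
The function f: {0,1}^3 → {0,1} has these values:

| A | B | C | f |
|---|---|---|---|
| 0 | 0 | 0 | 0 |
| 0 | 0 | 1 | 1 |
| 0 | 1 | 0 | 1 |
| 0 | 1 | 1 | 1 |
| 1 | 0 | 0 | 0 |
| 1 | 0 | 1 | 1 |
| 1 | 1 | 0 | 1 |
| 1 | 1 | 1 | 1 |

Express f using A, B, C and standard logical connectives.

f(A, B, C) = NOT (((NOT A AND NOT B) AND NOT C) OR ((A AND NOT B) AND NOT C))

There are just 2 zero rows: (0,0,0), (1,0,0). Their minterms are ¬A·¬B·¬C, A·¬B·¬C; the OR of those covers precisely the 0-outputs, and negating it yields f.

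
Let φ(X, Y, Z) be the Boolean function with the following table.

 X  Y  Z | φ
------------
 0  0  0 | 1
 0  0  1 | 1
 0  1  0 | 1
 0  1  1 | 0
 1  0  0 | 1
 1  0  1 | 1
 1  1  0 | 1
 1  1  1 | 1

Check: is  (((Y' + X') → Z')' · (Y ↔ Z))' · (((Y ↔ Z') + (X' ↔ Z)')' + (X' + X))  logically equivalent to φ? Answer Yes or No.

Yes

Check the formula against φ row by row:
  X=0, Y=0, Z=0: formula gives 1, φ = 1 ✓
  X=0, Y=0, Z=1: formula gives 1, φ = 1 ✓
  X=0, Y=1, Z=0: formula gives 1, φ = 1 ✓
  X=0, Y=1, Z=1: formula gives 0, φ = 0 ✓
  X=1, Y=0, Z=0: formula gives 1, φ = 1 ✓
  …and likewise for the remaining 3 rows.
No disagreement on any input; they are logically equivalent.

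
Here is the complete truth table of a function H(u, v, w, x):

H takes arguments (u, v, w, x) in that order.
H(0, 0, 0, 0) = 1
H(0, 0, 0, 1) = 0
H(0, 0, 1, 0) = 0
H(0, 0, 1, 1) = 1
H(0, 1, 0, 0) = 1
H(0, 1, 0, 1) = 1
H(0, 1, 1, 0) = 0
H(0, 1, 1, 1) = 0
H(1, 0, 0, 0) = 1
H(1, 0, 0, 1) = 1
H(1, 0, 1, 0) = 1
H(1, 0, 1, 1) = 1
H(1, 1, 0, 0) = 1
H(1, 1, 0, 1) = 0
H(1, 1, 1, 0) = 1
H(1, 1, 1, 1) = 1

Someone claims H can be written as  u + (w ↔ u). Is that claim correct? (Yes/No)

No

Test each input against both H and the formula:
  u=0, v=0, w=0, x=0: formula gives 1, H = 1 ✓
  u=0, v=0, w=0, x=1: formula gives 1, but H = 0 ✗
Since they disagree at (0,0,0,1), the expression is not a correct formula for H.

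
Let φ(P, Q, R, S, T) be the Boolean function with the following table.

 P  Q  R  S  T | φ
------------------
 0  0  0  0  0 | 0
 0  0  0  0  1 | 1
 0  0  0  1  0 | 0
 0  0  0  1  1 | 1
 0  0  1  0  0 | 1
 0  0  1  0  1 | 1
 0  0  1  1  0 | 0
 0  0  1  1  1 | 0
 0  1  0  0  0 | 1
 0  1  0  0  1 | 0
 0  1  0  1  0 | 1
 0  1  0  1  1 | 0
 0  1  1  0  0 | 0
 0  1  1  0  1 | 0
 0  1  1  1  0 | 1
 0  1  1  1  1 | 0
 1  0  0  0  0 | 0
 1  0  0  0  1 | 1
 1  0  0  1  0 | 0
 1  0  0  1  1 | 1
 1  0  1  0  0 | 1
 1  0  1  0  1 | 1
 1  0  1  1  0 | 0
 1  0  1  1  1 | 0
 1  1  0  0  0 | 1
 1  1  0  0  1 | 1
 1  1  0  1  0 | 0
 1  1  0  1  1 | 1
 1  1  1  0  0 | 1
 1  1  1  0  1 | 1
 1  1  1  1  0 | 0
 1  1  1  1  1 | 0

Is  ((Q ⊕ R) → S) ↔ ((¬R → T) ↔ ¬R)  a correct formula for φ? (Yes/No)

Evaluate ((Q ⊕ R) → S) ↔ ((¬R → T) ↔ ¬R) on each row and compare to φ:
  P=0, Q=0, R=0, S=0, T=0: formula gives 0, φ = 0 ✓
  P=0, Q=0, R=0, S=0, T=1: formula gives 1, φ = 1 ✓
  P=0, Q=0, R=0, S=1, T=0: formula gives 0, φ = 0 ✓
  P=0, Q=0, R=0, S=1, T=1: formula gives 1, φ = 1 ✓
  …
  P=0, Q=1, R=0, S=1, T=0: formula gives 0, but φ = 1 ✗
A single disagreement suffices: at (0,1,0,1,0) they differ, so the formula does not compute φ.

No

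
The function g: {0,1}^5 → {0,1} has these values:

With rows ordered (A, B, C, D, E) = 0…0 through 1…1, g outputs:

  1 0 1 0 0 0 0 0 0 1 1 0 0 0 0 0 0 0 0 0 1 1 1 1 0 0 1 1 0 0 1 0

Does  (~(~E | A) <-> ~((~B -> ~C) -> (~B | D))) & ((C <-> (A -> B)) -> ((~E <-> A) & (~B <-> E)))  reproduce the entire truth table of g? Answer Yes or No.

Check the formula against g row by row:
  A=0, B=0, C=0, D=0, E=0: formula gives 1, g = 1 ✓
  A=0, B=0, C=0, D=0, E=1: formula gives 0, g = 0 ✓
  A=0, B=0, C=0, D=1, E=0: formula gives 1, g = 1 ✓
  A=0, B=0, C=0, D=1, E=1: formula gives 0, g = 0 ✓
  …and likewise for the remaining 28 rows.
Every row agrees, so the formula is equivalent.

Yes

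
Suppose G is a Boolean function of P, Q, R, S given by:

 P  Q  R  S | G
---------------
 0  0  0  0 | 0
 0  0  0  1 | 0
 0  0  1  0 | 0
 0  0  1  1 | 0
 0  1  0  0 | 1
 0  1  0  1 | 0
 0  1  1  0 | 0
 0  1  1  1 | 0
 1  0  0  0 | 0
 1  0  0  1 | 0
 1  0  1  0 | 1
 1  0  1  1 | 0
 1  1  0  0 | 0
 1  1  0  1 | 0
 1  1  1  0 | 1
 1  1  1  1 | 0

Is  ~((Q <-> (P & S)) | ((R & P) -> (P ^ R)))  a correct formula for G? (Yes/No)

Check the formula against G row by row:
  P=0, Q=0, R=0, S=0: formula gives 0, G = 0 ✓
  P=0, Q=0, R=0, S=1: formula gives 0, G = 0 ✓
  P=0, Q=0, R=1, S=0: formula gives 0, G = 0 ✓
  P=0, Q=0, R=1, S=1: formula gives 0, G = 0 ✓
  P=0, Q=1, R=0, S=0: formula gives 0, but G = 1 ✗
Row (0,1,0,0) is a counterexample, so the formula is not equivalent to G.

No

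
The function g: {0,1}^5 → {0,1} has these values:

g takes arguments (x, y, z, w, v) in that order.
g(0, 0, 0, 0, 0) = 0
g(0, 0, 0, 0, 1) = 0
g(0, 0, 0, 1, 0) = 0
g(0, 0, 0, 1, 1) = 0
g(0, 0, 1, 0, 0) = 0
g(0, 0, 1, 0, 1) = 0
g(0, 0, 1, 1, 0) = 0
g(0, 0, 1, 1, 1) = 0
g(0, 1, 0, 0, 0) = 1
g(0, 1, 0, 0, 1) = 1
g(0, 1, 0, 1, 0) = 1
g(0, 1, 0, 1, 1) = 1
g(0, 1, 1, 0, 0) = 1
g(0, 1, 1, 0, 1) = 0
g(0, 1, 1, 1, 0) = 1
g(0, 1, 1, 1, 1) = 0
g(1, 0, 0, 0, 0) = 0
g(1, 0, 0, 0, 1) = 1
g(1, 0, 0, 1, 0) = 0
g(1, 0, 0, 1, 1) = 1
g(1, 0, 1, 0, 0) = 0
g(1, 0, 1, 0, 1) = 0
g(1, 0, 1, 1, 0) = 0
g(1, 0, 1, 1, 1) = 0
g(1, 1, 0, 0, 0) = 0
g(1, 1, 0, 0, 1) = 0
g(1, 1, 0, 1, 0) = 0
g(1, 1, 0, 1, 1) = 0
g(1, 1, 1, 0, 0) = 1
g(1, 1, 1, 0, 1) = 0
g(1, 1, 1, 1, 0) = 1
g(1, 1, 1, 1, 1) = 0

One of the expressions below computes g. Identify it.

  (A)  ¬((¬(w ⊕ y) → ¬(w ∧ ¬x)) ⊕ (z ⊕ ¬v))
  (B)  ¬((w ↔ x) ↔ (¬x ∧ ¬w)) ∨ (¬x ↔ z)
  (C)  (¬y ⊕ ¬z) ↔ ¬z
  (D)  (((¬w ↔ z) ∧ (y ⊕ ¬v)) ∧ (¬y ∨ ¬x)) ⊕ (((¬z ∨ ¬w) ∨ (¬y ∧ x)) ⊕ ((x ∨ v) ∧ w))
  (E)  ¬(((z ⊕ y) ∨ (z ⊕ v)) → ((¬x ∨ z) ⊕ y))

E

(A): at (0,0,0,0,0) it gives 1, but g = 0 — eliminated.
(B): at (0,0,1,0,0) it gives 1, but g = 0 — eliminated.
(C): at (0,1,1,0,1) it gives 1, but g = 0 — eliminated.
(D): at (0,0,0,0,0) it gives 1, but g = 0 — eliminated.
(E) is the remaining candidate, and it agrees with g on all 32 inputs.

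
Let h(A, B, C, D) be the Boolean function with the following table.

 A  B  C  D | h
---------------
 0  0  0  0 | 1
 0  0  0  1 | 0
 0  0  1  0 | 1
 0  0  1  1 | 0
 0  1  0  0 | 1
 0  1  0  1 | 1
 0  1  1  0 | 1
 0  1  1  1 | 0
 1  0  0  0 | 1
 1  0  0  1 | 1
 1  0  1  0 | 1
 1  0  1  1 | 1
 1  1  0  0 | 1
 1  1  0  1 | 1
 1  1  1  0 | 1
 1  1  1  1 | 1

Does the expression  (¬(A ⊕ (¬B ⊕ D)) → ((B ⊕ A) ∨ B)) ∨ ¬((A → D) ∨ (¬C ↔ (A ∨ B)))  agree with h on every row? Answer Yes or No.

Check the formula against h row by row:
  A=0, B=0, C=0, D=0: formula gives 1, h = 1 ✓
  A=0, B=0, C=0, D=1: formula gives 0, h = 0 ✓
  A=0, B=0, C=1, D=0: formula gives 1, h = 1 ✓
  A=0, B=0, C=1, D=1: formula gives 0, h = 0 ✓
  …
  A=0, B=1, C=1, D=1: formula gives 1, but h = 0 ✗
Row (0,1,1,1) is a counterexample, so the formula is not equivalent to h.

No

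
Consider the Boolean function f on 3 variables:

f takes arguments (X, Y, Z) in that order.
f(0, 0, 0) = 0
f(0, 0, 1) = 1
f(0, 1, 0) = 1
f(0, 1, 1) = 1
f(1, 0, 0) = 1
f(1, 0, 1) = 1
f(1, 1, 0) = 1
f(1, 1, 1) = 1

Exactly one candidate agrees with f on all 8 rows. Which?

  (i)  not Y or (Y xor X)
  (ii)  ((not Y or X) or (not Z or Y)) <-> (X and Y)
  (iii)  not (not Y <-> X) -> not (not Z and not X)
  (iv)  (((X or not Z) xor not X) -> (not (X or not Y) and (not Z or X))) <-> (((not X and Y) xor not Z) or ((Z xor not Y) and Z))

iii

(i) disagrees with f on (0,0,0) (formula → 1, table → 0); rule it out.
(ii) disagrees with f on (0,0,1) (formula → 0, table → 1); rule it out.
(iv) disagrees with f on (0,0,0) (formula → 1, table → 0); rule it out.
That leaves (iii). Evaluating it on every row reproduces the table of f exactly.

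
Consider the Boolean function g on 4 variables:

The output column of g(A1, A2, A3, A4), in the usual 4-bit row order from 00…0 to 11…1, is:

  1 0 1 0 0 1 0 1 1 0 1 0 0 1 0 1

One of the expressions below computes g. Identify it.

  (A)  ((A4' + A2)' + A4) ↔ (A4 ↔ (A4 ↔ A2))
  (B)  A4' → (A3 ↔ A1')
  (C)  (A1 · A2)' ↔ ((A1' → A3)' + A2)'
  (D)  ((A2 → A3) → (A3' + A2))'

A

(B) fails at (0,0,0,0): the formula yields 0, g is 1.
(C) fails at (0,0,0,0): the formula yields 0, g is 1.
(D) fails at (0,0,0,0): the formula yields 0, g is 1.
(A) is the remaining candidate, and it agrees with g on all 16 inputs.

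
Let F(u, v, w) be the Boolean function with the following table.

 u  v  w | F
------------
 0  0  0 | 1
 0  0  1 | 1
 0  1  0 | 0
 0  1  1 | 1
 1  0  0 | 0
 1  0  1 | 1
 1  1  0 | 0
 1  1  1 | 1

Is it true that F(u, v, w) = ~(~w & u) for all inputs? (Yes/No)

No

Test each input against both F and the formula:
  u=0, v=0, w=0: formula gives 1, F = 1 ✓
  u=0, v=0, w=1: formula gives 1, F = 1 ✓
  u=0, v=1, w=0: formula gives 1, but F = 0 ✗
Row (0,1,0) is a counterexample, so the formula is not equivalent to F.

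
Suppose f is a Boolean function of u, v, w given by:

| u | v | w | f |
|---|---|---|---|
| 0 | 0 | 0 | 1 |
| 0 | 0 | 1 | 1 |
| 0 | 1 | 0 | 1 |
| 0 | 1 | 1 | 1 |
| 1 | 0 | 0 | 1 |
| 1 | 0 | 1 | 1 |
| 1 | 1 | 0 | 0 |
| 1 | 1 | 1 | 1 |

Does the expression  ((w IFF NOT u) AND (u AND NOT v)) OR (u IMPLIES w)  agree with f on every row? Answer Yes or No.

Yes

Evaluate ((w IFF NOT u) AND (u AND NOT v)) OR (u IMPLIES w) on each row and compare to f:
  u=0, v=0, w=0: formula gives 1, f = 1 ✓
  u=0, v=0, w=1: formula gives 1, f = 1 ✓
  u=0, v=1, w=0: formula gives 1, f = 1 ✓
  u=0, v=1, w=1: formula gives 1, f = 1 ✓
  u=1, v=0, w=0: formula gives 1, f = 1 ✓
  … (the remaining 3 rows also agree.)
All 8 rows match — the expression computes f exactly.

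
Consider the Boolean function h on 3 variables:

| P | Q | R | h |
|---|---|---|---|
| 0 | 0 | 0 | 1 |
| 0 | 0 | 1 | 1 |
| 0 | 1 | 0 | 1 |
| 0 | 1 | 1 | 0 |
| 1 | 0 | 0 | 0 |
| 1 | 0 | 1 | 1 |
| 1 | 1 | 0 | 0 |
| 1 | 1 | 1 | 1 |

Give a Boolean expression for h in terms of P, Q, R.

There are just 3 zero rows: (0,1,1), (1,0,0), (1,1,0). Their minterms are ¬P·Q·R, P·¬Q·¬R, P·Q·¬R; the OR of those covers precisely the 0-outputs, and negating it yields h.

h(P, Q, R) = ~((((~P & Q) & R) | ((P & ~Q) & ~R)) | ((P & Q) & ~R))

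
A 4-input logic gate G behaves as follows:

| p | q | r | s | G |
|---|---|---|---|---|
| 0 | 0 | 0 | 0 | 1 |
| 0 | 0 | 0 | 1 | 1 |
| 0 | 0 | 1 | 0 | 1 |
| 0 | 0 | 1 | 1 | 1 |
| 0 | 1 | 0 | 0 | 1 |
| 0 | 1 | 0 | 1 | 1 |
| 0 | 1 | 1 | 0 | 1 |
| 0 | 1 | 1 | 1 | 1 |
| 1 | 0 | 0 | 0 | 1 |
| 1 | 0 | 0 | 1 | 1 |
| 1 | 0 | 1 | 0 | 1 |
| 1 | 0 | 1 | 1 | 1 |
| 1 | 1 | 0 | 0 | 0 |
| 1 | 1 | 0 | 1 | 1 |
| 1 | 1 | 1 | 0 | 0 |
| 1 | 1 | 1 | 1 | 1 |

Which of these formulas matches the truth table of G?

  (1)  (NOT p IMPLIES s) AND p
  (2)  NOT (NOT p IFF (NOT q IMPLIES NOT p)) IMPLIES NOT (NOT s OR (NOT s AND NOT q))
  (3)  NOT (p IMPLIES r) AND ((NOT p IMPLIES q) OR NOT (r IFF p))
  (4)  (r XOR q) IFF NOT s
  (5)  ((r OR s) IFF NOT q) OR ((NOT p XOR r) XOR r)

2

(1): at (0,0,0,0) it gives 0, but G = 1 — eliminated.
(3): at (0,0,0,0) it gives 0, but G = 1 — eliminated.
(4): at (0,0,0,0) it gives 0, but G = 1 — eliminated.
(5): at (1,0,0,0) it gives 0, but G = 1 — eliminated.
Only (2) survives; checking it on all 16 rows confirms it matches G.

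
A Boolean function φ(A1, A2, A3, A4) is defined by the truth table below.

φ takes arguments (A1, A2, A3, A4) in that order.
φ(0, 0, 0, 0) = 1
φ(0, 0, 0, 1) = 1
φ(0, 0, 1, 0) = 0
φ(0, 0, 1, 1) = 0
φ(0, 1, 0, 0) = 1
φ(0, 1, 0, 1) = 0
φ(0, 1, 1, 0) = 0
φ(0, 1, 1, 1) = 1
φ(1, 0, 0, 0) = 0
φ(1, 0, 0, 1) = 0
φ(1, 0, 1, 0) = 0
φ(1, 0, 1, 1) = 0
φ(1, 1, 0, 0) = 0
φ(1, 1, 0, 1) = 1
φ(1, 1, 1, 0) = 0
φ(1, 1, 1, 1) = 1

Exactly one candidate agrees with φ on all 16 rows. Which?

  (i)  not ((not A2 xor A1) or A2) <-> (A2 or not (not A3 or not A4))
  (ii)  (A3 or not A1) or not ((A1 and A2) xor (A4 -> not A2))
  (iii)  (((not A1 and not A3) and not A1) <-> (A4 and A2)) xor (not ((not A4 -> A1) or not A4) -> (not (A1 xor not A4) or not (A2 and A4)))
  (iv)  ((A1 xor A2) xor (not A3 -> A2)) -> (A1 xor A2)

iii

(i): at (0,0,1,0) it gives 1, but φ = 0 — eliminated.
(ii): at (0,0,1,0) it gives 1, but φ = 0 — eliminated.
(iv): at (0,1,0,1) it gives 1, but φ = 0 — eliminated.
Only (iii) survives; checking it on all 16 rows confirms it matches φ.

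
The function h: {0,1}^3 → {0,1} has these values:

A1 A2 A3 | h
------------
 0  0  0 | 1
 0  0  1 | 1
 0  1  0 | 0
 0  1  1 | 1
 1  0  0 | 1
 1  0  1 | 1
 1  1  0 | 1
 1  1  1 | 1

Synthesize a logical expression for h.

h(A1, A2, A3) = not ((not A1 and A2) and not A3)

Only row (0,1,0) gives 0. So h is 1 everywhere except there — the complement of the minterm ¬A1·A2·¬A3.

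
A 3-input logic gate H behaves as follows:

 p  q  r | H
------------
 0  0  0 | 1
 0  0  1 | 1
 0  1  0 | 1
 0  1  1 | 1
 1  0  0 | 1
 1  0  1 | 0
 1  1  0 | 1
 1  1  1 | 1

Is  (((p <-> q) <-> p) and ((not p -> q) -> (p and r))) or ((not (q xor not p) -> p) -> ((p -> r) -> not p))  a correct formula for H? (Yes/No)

Test each input against both H and the formula:
  p=0, q=0, r=0: formula gives 1, H = 1 ✓
  p=0, q=0, r=1: formula gives 1, H = 1 ✓
  p=0, q=1, r=0: formula gives 1, H = 1 ✓
  p=0, q=1, r=1: formula gives 1, H = 1 ✓
  p=1, q=0, r=0: formula gives 1, H = 1 ✓
  …and likewise for the remaining 3 rows.
All 8 rows match — the expression computes H exactly.

Yes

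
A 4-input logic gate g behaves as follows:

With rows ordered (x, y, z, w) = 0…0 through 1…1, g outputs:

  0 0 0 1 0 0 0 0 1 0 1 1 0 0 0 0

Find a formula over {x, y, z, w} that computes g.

The 1-rows are (0,0,1,1), (1,0,0,0), (1,0,1,0), (1,0,1,1). Each contributes one minterm — ¬x·¬y·z·w; x·¬y·¬z·¬w; x·¬y·z·¬w; x·¬y·z·w — and their disjunction is a sum-of-products form of g.

g(x, y, z, w) = (((((¬x ∧ ¬y) ∧ z) ∧ w) ∨ (((x ∧ ¬y) ∧ ¬z) ∧ ¬w)) ∨ (((x ∧ ¬y) ∧ z) ∧ ¬w)) ∨ (((x ∧ ¬y) ∧ z) ∧ w)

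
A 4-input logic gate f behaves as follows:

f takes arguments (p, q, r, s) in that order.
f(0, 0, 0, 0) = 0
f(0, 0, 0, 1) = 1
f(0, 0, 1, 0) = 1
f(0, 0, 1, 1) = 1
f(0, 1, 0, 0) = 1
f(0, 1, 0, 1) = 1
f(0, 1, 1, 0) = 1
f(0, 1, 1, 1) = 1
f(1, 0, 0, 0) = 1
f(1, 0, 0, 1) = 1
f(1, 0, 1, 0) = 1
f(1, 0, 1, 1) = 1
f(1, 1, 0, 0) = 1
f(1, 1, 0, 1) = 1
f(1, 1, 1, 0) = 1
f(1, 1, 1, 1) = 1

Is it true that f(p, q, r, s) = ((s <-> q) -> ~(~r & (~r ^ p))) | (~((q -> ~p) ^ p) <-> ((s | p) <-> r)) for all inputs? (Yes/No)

Check the formula against f row by row:
  p=0, q=0, r=0, s=0: formula gives 0, f = 0 ✓
  p=0, q=0, r=0, s=1: formula gives 1, f = 1 ✓
  p=0, q=0, r=1, s=0: formula gives 1, f = 1 ✓
  p=0, q=0, r=1, s=1: formula gives 1, f = 1 ✓
  …and likewise for the remaining 12 rows.
Every row agrees, so the formula is equivalent.

Yes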